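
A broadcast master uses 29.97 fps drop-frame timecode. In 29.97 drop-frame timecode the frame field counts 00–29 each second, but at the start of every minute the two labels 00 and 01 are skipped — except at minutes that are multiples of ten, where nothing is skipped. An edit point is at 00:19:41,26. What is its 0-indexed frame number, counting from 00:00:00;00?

Complete 10-minute blocks: 1, each 17982 frames → 17982.
Remaining 9 whole minutes in the current block: 1800 + 8 × 1798 = 16184 frames.
Within the current minute: 41 × 30 + 26 − 2 = 1254 (labels ;00/;01 skipped at this minute). Total = 17982 + 16184 + 1254 = 35420.

35420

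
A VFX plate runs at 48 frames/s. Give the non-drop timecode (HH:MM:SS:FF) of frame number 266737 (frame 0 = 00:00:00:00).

01:32:37:01

266737 ÷ 48 = 5557 full seconds, remainder 1 frame.
5557 s = 1 h 32 min 37 s.
Timecode: 01:32:37:01.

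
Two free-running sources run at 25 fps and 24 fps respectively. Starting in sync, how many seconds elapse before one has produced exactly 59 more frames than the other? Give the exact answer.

The gap grows by |24 − 25| = 1 frame per second.
Time for a 59-frame gap: 59 ÷ (1) = 59 s.

59 seconds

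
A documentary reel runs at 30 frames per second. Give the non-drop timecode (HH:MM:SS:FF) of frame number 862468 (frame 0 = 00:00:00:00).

862468 ÷ 30 = 28748 full seconds, remainder 28 frames.
28748 s = 7 h 59 min 8 s.
Timecode: 07:59:08:28.

07:59:08:28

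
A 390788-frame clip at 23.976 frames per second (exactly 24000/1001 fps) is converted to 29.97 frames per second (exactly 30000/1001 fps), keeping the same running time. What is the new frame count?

Target frames = source frames × (target rate / source rate) = 390788 × (30000/1001)/(24000/1001) = 390788 × 5/4 = 488485.

488485 frames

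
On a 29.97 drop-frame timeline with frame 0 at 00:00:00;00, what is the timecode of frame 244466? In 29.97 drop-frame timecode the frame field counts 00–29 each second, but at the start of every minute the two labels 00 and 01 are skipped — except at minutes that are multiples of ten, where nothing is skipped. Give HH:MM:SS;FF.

02:15:57;00

Each 10-minute DF block holds 10 × 60 × 30 − 9 × 2 = 17982 frames. 244466 ÷ 17982 → 13 full blocks, remainder 10700.
Within the partial block the first minute is 1800 frames and each further minute 1798, so 5 further minute boundaries passed. Total skipped labels = 18 × 13 + 2 × 5 = 244.
Non-drop label index = 244466 + 244 = 244710; at 30 labels/s that is 02:15:57:00, i.e. DF 02:15:57;00.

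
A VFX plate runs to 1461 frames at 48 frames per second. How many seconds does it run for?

30.4375 seconds

Running time = 1461 / (48) = 30.4375 s.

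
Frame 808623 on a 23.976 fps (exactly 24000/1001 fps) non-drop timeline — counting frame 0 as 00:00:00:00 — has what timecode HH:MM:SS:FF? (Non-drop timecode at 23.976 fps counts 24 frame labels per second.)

09:21:32:15

808623 ÷ 24 = 33692 full seconds, remainder 15 frames.
33692 s = 9 h 21 min 32 s.
Timecode: 09:21:32:15.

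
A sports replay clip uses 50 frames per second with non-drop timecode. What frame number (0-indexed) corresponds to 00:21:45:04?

frame 65254

Total seconds to the label: (0 × 3600 + 21 × 60 + 45) = 1305.
Frame index = 1305 × 50 + 4 = 65254.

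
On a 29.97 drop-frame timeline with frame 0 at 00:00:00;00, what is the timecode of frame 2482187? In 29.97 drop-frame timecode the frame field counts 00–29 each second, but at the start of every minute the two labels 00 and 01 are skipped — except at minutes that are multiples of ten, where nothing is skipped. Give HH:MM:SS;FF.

Ten DF minutes hold 17982 frames, so frame 2482187 lies in block 138 (frames 2481516–2499497) with 671 frames into that block.
The block's first minute is 1800 frames and the rest 1798 each; 671 frames reaches minute 0, so 138 × 18 + 0 × 2 = 2484 labels have been skipped so far.
Adding those back, label number 2482187 + 2484 = 2484671 at 30 labels/s is 82822 s + 11 f = 23 h 0 min 22 s frame 11, i.e. 23:00:22;11.

23:00:22;11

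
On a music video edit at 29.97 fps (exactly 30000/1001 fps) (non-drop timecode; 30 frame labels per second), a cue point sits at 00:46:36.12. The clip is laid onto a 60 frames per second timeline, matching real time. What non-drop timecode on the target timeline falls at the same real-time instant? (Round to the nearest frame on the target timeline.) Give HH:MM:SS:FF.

00:46:39:12

Source frame index: (0×3600 + 46×60 + 36) × 30 + 12 = 83892.
Real time: 83892 / (30000/1001) = 6997991/2500 s.
Target frame: (6997991/2500) × (60) = 20993973/125 ≈ 167951.784 → 167952.
At 60 labels/s: frame 167952 → 00:46:39:12.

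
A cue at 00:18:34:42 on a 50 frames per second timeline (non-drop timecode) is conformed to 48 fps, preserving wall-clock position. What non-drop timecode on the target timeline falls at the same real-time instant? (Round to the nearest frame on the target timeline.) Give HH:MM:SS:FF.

00:18:34:40

Source frame index: (0×3600 + 18×60 + 34) × 50 + 42 = 55742.
Real time: 55742 / (50) = 27871/25 s.
Target frame: (27871/25) × (48) = 1337808/25 ≈ 53512.320 → 53512.
At 48 labels/s: frame 53512 → 00:18:34:40.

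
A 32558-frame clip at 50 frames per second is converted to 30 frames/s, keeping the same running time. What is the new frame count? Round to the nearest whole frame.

19535 frames

Frames at target rate = 32558 × (30) / (50) = 97674/5 ≈ 19534.800.
Nearest whole frame: 19535.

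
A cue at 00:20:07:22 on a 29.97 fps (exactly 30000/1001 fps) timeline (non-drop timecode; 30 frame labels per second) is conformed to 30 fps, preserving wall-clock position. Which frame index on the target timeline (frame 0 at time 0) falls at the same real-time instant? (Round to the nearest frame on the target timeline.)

frame 36268

Source frame index: (0×3600 + 20×60 + 7) × 30 + 22 = 36232.
Real time: 36232 / (30000/1001) = 4533529/3750 s.
Target frame: (4533529/3750) × (30) = 4533529/125 ≈ 36268.232 → 36268.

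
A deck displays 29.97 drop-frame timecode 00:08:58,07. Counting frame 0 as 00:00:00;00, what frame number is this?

Complete 10-minute blocks: 0, each 17982 frames → 0.
Remaining 8 whole minutes in the current block: 1800 + 7 × 1798 = 14386 frames.
Within the current minute: 58 × 30 + 7 − 2 = 1745 (labels ;00/;01 skipped at this minute). Total = 0 + 14386 + 1745 = 16131.

16131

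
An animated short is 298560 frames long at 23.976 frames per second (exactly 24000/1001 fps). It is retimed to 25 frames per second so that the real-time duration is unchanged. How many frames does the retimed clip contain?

311311 frames

Target frames = source frames × (target rate / source rate) = 298560 × (25)/(24000/1001) = 298560 × 1001/960 = 311311.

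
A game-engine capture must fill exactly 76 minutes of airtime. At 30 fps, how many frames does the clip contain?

76 min = 4560 s.
Frames = 4560 × 30 = 136800.

136800 frames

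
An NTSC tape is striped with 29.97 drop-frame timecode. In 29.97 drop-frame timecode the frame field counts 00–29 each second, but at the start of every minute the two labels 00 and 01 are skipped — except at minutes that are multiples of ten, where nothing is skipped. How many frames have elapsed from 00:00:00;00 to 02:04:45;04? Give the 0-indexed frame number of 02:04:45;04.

Complete 10-minute blocks: 12, each 17982 frames → 215784.
Remaining 4 whole minutes in the current block: 1800 + 3 × 1798 = 7194 frames.
Within the current minute: 45 × 30 + 4 − 2 = 1352 (labels ;00/;01 skipped at this minute). Total = 215784 + 7194 + 1352 = 224330.

224330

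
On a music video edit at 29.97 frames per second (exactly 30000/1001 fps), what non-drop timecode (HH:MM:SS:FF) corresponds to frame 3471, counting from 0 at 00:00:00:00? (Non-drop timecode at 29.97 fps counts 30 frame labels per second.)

3471 ÷ 30 = 115 full seconds, remainder 21 frames.
115 s = 0 h 1 min 55 s.
Timecode: 00:01:55:21.

00:01:55:21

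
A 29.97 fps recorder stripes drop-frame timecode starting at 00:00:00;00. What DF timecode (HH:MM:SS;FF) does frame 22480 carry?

Each 10-minute DF block holds 10 × 60 × 30 − 9 × 2 = 17982 frames. 22480 ÷ 17982 → 1 full block, remainder 4498.
Within the partial block the first minute is 1800 frames and each further minute 1798, so 2 further minute boundaries passed. Total skipped labels = 18 × 1 + 2 × 2 = 22.
Non-drop label index = 22480 + 22 = 22502; at 30 labels/s that is 00:12:30:02, i.e. DF 00:12:30;02.

00:12:30;02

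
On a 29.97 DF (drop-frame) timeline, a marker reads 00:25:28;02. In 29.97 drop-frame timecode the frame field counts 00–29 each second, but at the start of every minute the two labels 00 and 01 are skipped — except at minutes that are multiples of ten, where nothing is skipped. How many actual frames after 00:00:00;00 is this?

As if non-drop at 30 labels/s: (0 × 3600 + 25 × 60 + 28) × 30 + 2 = 45842.
Minute boundaries passed: 25; those not divisible by 10: 25 − 2 = 23; dropped labels = 2 × 23 = 46.
Actual frame index = 45842 − 46 = 45796.

45796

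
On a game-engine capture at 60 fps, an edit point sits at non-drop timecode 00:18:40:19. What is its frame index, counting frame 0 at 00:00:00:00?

Total seconds to the label: (0 × 3600 + 18 × 60 + 40) = 1120.
Frame index = 1120 × 60 + 19 = 67219.

frame 67219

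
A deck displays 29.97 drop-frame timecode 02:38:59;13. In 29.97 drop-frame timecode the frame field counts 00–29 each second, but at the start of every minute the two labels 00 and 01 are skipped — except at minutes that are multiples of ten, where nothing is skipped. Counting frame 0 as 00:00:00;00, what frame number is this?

As if non-drop at 30 labels/s: (2 × 3600 + 38 × 60 + 59) × 30 + 13 = 286183.
Minute boundaries passed: 158; those not divisible by 10: 158 − 15 = 143; dropped labels = 2 × 143 = 286.
Actual frame index = 286183 − 286 = 285897.

285897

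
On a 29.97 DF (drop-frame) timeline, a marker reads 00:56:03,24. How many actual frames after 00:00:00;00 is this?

100812

Complete 10-minute blocks: 5, each 17982 frames → 89910.
Remaining 6 whole minutes in the current block: 1800 + 5 × 1798 = 10790 frames.
Within the current minute: 3 × 30 + 24 − 2 = 112 (labels ;00/;01 skipped at this minute). Total = 89910 + 10790 + 112 = 100812.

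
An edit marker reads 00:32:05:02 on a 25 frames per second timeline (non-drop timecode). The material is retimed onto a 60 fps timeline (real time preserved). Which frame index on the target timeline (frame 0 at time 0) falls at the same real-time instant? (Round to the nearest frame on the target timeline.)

Source frame index: (0×3600 + 32×60 + 5) × 25 + 2 = 48127.
Real time: 48127 / (25) = 48127/25 s.
Target frame: (48127/25) × (60) = 577524/5 ≈ 115504.800 → 115505.

frame 115505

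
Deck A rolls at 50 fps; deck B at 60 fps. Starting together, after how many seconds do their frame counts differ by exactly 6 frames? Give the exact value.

The gap grows by |60 − 50| = 10 frames per second.
Time for a 6-frame gap: 6 ÷ (10) = 0.6 s.

0.6 seconds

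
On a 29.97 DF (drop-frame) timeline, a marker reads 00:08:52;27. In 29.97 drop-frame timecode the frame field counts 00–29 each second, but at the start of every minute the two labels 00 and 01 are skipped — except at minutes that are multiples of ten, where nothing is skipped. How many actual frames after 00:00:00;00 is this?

15971

As if non-drop at 30 labels/s: (0 × 3600 + 8 × 60 + 52) × 30 + 27 = 15987.
Minute boundaries passed: 8; those not divisible by 10: 8 − 0 = 8; dropped labels = 2 × 8 = 16.
Actual frame index = 15987 − 16 = 15971.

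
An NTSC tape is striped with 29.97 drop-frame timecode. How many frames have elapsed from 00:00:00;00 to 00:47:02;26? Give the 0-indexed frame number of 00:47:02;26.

Complete 10-minute blocks: 4, each 17982 frames → 71928.
Remaining 7 whole minutes in the current block: 1800 + 6 × 1798 = 12588 frames.
Within the current minute: 2 × 30 + 26 − 2 = 84 (labels ;00/;01 skipped at this minute). Total = 71928 + 12588 + 84 = 84600.

84600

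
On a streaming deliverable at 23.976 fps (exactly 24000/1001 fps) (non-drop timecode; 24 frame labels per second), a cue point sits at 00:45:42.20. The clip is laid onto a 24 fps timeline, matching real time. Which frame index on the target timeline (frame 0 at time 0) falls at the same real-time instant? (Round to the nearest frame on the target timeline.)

Source frame index: (0×3600 + 45×60 + 42) × 24 + 20 = 65828.
Real time: 65828 / (24000/1001) = 16473457/6000 s.
Target frame: (16473457/6000) × (24) = 16473457/250 ≈ 65893.828 → 65894.

frame 65894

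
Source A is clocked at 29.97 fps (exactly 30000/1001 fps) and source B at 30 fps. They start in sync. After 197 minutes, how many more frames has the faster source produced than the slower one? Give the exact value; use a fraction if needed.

197 min = 11820 s.
A emits 30000/1001 × 11820 = 354600000/1001 frames; B emits 30 × 11820 = 354600.
Difference = 354600/1001 frames (≈ 354.2458); B is ahead of A.

354600/1001 frames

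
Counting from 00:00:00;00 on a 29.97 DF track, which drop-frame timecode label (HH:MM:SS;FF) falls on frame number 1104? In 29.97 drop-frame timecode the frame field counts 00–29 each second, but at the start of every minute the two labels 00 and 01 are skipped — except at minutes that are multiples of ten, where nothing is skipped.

00:00:36;24

Ten DF minutes hold 17982 frames, so frame 1104 lies in block 0 (frames 0–17981) with 1104 frames into that block.
The block's first minute is 1800 frames and the rest 1798 each; 1104 frames reaches minute 0, so 0 × 18 + 0 × 2 = 0 labels have been skipped so far.
Adding those back, label number 1104 + 0 = 1104 at 30 labels/s is 36 s + 24 f = 0 h 0 min 36 s frame 24, i.e. 00:00:36;24.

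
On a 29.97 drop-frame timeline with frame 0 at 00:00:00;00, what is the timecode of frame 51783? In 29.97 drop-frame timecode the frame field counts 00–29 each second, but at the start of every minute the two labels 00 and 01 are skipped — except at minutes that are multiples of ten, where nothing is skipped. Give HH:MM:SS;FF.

00:28:47;25

Ten DF minutes hold 17982 frames, so frame 51783 lies in block 2 (frames 35964–53945) with 15819 frames into that block.
The block's first minute is 1800 frames and the rest 1798 each; 15819 frames reaches minute 8, so 2 × 18 + 8 × 2 = 52 labels have been skipped so far.
Adding those back, label number 51783 + 52 = 51835 at 30 labels/s is 1727 s + 25 f = 0 h 28 min 47 s frame 25, i.e. 00:28:47;25.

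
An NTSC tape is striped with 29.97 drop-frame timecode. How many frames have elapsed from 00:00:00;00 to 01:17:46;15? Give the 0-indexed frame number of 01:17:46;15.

139855

As if non-drop at 30 labels/s: (1 × 3600 + 17 × 60 + 46) × 30 + 15 = 139995.
Minute boundaries passed: 77; those not divisible by 10: 77 − 7 = 70; dropped labels = 2 × 70 = 140.
Actual frame index = 139995 − 140 = 139855.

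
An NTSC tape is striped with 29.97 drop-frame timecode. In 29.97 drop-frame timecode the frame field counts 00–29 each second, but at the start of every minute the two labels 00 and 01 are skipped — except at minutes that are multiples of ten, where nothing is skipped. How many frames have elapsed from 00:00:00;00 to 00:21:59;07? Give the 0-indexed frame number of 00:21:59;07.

As if non-drop at 30 labels/s: (0 × 3600 + 21 × 60 + 59) × 30 + 7 = 39577.
Minute boundaries passed: 21; those not divisible by 10: 21 − 2 = 19; dropped labels = 2 × 19 = 38.
Actual frame index = 39577 − 38 = 39539.

39539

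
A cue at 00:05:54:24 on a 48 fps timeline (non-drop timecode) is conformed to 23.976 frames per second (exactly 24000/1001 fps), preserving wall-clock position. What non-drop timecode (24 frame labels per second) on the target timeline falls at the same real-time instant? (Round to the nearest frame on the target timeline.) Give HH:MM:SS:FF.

00:05:54:04

Source frame index: (0×3600 + 5×60 + 54) × 48 + 24 = 17016.
Real time: 17016 / (48) = 709/2 s.
Target frame: (709/2) × (24000/1001) = 8508000/1001 ≈ 8499.500 → 8500.
At 24 labels/s: frame 8500 → 00:05:54:04.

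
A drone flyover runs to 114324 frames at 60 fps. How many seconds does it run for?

1905.4 seconds

Running time = 114324 / (60) = 1905.4 s.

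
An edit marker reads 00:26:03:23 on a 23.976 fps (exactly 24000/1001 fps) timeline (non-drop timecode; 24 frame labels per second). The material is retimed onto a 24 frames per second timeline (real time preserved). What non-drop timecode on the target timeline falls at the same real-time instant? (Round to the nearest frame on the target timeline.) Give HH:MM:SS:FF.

00:26:05:13

Source frame index: (0×3600 + 26×60 + 3) × 24 + 23 = 37535.
Real time: 37535 / (24000/1001) = 7514507/4800 s.
Target frame: (7514507/4800) × (24) = 7514507/200 ≈ 37572.535 → 37573.
At 24 labels/s: frame 37573 → 00:26:05:13.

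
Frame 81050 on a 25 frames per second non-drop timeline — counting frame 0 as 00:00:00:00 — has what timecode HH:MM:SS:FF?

00:54:02:00

81050 ÷ 25 = 3242 full seconds, remainder 0 frames.
3242 s = 0 h 54 min 2 s.
Timecode: 00:54:02:00.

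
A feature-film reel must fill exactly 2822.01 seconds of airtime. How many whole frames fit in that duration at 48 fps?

135456 frames

Frames = 2822.01 × 48 = 3386412/25 ≈ 135456.4800.
Complete frames: 135456.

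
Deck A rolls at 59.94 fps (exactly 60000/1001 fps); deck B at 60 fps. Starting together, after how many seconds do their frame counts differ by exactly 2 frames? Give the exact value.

1001/30 seconds

The gap grows by |60 − 60000/1001| = 60/1001 frames per second.
Time for a 2-frame gap: 2 ÷ (60/1001) = 1001/30 s.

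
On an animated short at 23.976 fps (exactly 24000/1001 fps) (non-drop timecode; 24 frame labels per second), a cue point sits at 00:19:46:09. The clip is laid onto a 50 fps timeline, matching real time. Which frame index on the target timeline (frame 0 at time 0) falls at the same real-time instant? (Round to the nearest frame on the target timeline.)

Source frame index: (0×3600 + 19×60 + 46) × 24 + 9 = 28473.
Real time: 28473 / (24000/1001) = 9500491/8000 s.
Target frame: (9500491/8000) × (50) = 9500491/160 ≈ 59378.069 → 59378.

frame 59378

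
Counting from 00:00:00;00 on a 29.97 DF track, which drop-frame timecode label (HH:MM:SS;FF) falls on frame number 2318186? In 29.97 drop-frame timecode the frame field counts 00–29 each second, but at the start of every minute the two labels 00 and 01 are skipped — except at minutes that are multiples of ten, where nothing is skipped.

21:29:10;08

Ten DF minutes hold 17982 frames, so frame 2318186 lies in block 128 (frames 2301696–2319677) with 16490 frames into that block.
The block's first minute is 1800 frames and the rest 1798 each; 16490 frames reaches minute 9, so 128 × 18 + 9 × 2 = 2322 labels have been skipped so far.
Adding those back, label number 2318186 + 2322 = 2320508 at 30 labels/s is 77350 s + 8 f = 21 h 29 min 10 s frame 8, i.e. 21:29:10;08.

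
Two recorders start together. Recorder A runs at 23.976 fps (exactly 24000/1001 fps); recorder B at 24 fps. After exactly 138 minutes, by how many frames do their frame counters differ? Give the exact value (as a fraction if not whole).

138 min = 8280 s.
A emits 24000/1001 × 8280 = 198720000/1001 frames; B emits 24 × 8280 = 198720.
Difference = 198720/1001 frames (≈ 198.5215); B is ahead of A.

198720/1001 frames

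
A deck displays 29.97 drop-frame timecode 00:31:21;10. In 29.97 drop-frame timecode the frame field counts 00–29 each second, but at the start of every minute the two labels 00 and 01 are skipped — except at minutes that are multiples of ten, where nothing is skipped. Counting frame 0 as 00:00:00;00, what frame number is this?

Complete 10-minute blocks: 3, each 17982 frames → 53946.
Remaining 1 whole minute in the current block: 1800 + 0 × 1798 = 1800 frames.
Within the current minute: 21 × 30 + 10 − 2 = 638 (labels ;00/;01 skipped at this minute). Total = 53946 + 1800 + 638 = 56384.

56384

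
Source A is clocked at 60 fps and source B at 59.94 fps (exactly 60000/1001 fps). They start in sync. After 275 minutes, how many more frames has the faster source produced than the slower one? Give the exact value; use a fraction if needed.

275 min = 16500 s.
A emits 60 × 16500 = 990000 frames; B emits 60000/1001 × 16500 = 90000000/91.
Difference = 90000/91 frames (≈ 989.0110); B is behind A.

90000/91 frames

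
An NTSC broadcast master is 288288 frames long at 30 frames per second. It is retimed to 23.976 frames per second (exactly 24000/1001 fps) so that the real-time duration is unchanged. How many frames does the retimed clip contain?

230400 frames

Target frames = source frames × (target rate / source rate) = 288288 × (24000/1001)/(30) = 288288 × 800/1001 = 230400.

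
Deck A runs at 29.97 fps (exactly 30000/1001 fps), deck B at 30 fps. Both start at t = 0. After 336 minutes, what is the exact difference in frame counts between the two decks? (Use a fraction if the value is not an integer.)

86400/143 frames

336 min = 20160 s.
A emits 30000/1001 × 20160 = 86400000/143 frames; B emits 30 × 20160 = 604800.
Difference = 86400/143 frames (≈ 604.1958); B is ahead of A.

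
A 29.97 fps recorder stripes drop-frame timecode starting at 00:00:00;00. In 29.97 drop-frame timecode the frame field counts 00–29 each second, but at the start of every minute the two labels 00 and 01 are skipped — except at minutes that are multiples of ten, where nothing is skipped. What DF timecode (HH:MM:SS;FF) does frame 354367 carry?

Each 10-minute DF block holds 10 × 60 × 30 − 9 × 2 = 17982 frames. 354367 ÷ 17982 → 19 full blocks, remainder 12709.
Within the partial block the first minute is 1800 frames and each further minute 1798, so 7 further minute boundaries passed. Total skipped labels = 18 × 19 + 2 × 7 = 356.
Non-drop label index = 354367 + 356 = 354723; at 30 labels/s that is 03:17:04:03, i.e. DF 03:17:04;03.

03:17:04;03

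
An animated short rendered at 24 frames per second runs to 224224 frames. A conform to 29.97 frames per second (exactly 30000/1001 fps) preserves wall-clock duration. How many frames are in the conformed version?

280000 frames

Target frames = source frames × (target rate / source rate) = 224224 × (30000/1001)/(24) = 224224 × 1250/1001 = 280000.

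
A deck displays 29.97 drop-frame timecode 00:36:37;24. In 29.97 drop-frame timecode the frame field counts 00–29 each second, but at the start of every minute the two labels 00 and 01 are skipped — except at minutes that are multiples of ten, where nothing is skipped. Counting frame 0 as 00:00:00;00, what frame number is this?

65868

Complete 10-minute blocks: 3, each 17982 frames → 53946.
Remaining 6 whole minutes in the current block: 1800 + 5 × 1798 = 10790 frames.
Within the current minute: 37 × 30 + 24 − 2 = 1132 (labels ;00/;01 skipped at this minute). Total = 53946 + 10790 + 1132 = 65868.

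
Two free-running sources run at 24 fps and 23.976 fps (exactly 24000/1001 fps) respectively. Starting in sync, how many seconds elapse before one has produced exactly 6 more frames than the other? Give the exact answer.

250.25 seconds

The gap grows by |24000/1001 − 24| = 24/1001 frames per second.
Time for a 6-frame gap: 6 ÷ (24/1001) = 250.25 s.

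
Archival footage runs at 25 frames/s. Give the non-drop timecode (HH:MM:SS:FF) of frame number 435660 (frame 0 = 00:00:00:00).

435660 ÷ 25 = 17426 full seconds, remainder 10 frames.
17426 s = 4 h 50 min 26 s.
Timecode: 04:50:26:10.

04:50:26:10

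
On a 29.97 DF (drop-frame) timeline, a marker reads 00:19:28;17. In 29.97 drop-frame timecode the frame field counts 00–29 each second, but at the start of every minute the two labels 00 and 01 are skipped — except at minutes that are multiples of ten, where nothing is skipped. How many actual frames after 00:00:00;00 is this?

35021

As if non-drop at 30 labels/s: (0 × 3600 + 19 × 60 + 28) × 30 + 17 = 35057.
Minute boundaries passed: 19; those not divisible by 10: 19 − 1 = 18; dropped labels = 2 × 18 = 36.
Actual frame index = 35057 − 36 = 35021.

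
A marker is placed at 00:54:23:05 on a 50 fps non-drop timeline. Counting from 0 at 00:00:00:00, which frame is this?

Total seconds to the label: (0 × 3600 + 54 × 60 + 23) = 3263.
Frame index = 3263 × 50 + 5 = 163155.

163155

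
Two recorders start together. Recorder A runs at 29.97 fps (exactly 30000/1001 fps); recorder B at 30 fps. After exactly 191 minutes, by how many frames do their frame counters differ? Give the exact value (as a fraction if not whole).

191 min = 11460 s.
A emits 30000/1001 × 11460 = 343800000/1001 frames; B emits 30 × 11460 = 343800.
Difference = 343800/1001 frames (≈ 343.4565); B is ahead of A.

343800/1001 frames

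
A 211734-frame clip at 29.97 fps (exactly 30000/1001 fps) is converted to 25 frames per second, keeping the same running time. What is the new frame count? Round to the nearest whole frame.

Frames at target rate = 211734 × (25) / (30000/1001) = 35324289/200 ≈ 176621.445.
Nearest whole frame: 176621.

176621 frames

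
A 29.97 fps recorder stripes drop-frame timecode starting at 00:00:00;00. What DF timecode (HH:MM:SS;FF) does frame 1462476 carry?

Each 10-minute DF block holds 10 × 60 × 30 − 9 × 2 = 17982 frames. 1462476 ÷ 17982 → 81 full blocks, remainder 5934.
Within the partial block the first minute is 1800 frames and each further minute 1798, so 3 further minute boundaries passed. Total skipped labels = 18 × 81 + 2 × 3 = 1464.
Non-drop label index = 1462476 + 1464 = 1463940; at 30 labels/s that is 13:33:18:00, i.e. DF 13:33:18;00.

13:33:18;00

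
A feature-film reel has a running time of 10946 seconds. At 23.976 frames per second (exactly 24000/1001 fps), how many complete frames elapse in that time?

262441 frames

Frames = 10946 × 24000/1001 = 20208000/77 ≈ 262441.5584.
Complete frames: 262441.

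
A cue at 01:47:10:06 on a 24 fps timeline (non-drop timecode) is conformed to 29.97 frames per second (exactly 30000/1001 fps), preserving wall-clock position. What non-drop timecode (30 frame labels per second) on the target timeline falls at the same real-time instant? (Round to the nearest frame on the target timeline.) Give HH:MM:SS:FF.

Source frame index: (1×3600 + 47×60 + 10) × 24 + 6 = 154326.
Real time: 154326 / (24) = 25721/4 s.
Target frame: (25721/4) × (30000/1001) = 192907500/1001 ≈ 192714.785 → 192715.
At 30 labels/s: frame 192715 → 01:47:03:25.

01:47:03:25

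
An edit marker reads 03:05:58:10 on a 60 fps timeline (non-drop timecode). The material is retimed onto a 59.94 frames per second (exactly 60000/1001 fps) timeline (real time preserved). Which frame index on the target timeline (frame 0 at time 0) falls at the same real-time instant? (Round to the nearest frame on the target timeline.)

Source frame index: (3×3600 + 5×60 + 58) × 60 + 10 = 669490.
Real time: 669490 / (60) = 66949/6 s.
Target frame: (66949/6) × (60000/1001) = 669490000/1001 ≈ 668821.179 → 668821.

frame 668821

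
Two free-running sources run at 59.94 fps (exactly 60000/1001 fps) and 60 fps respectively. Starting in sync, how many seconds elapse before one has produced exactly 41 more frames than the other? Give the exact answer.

The gap grows by |60 − 60000/1001| = 60/1001 frames per second.
Time for a 41-frame gap: 41 ÷ (60/1001) = 41041/60 s.

41041/60 seconds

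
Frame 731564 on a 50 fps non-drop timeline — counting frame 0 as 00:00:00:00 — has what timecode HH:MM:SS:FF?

04:03:51:14

731564 ÷ 50 = 14631 full seconds, remainder 14 frames.
14631 s = 4 h 3 min 51 s.
Timecode: 04:03:51:14.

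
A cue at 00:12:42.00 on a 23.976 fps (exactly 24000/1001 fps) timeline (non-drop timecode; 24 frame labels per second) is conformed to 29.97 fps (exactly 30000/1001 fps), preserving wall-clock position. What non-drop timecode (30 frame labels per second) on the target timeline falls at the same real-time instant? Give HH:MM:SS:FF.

00:12:42:00

Source frame index: (0×3600 + 12×60 + 42) × 24 + 0 = 18288.
Real time: 18288 / (24000/1001) = 381381/500 s.
Target frame: (381381/500) × (30000/1001) = 22860.
At 30 labels/s: frame 22860 → 00:12:42:00.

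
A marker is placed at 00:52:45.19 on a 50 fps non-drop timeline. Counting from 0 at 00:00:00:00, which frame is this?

158269

Total seconds to the label: (0 × 3600 + 52 × 60 + 45) = 3165.
Frame index = 3165 × 50 + 19 = 158269.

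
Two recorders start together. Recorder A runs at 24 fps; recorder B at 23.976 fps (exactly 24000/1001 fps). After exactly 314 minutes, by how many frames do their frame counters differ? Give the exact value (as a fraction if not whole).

314 min = 18840 s.
A emits 24 × 18840 = 452160 frames; B emits 24000/1001 × 18840 = 452160000/1001.
Difference = 452160/1001 frames (≈ 451.7083); B is behind A.

452160/1001 frames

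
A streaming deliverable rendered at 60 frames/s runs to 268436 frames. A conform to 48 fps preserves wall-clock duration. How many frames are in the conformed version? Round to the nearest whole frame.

214749 frames

Frames at target rate = 268436 × (48) / (60) = 1073744/5 ≈ 214748.800.
Nearest whole frame: 214749.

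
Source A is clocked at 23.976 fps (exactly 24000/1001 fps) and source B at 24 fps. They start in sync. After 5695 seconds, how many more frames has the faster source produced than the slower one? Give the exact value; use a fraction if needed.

136680/1001 frames

A emits 24000/1001 × 5695 = 136680000/1001 frames; B emits 24 × 5695 = 136680.
Difference = 136680/1001 frames (≈ 136.5435); B is ahead of A.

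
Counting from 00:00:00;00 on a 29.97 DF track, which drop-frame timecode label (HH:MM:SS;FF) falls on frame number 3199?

Ten DF minutes hold 17982 frames, so frame 3199 lies in block 0 (frames 0–17981) with 3199 frames into that block.
The block's first minute is 1800 frames and the rest 1798 each; 3199 frames reaches minute 1, so 0 × 18 + 1 × 2 = 2 labels have been skipped so far.
Adding those back, label number 3199 + 2 = 3201 at 30 labels/s is 106 s + 21 f = 0 h 1 min 46 s frame 21, i.e. 00:01:46;21.

00:01:46;21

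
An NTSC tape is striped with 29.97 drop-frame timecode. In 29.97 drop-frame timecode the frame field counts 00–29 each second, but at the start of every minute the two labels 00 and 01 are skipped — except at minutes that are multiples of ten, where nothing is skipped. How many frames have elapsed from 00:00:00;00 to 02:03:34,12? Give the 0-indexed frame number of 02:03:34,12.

Complete 10-minute blocks: 12, each 17982 frames → 215784.
Remaining 3 whole minutes in the current block: 1800 + 2 × 1798 = 5396 frames.
Within the current minute: 34 × 30 + 12 − 2 = 1030 (labels ;00/;01 skipped at this minute). Total = 215784 + 5396 + 1030 = 222210.

222210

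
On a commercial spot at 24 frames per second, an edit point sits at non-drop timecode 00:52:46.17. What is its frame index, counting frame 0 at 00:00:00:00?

Total seconds to the label: (0 × 3600 + 52 × 60 + 46) = 3166.
Frame index = 3166 × 24 + 17 = 76001.

76001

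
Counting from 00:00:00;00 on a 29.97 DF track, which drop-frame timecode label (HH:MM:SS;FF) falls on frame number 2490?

Each 10-minute DF block holds 10 × 60 × 30 − 9 × 2 = 17982 frames. 2490 ÷ 17982 → 0 full blocks, remainder 2490.
Within the partial block the first minute is 1800 frames and each further minute 1798, so 1 further minute boundary passed. Total skipped labels = 18 × 0 + 2 × 1 = 2.
Non-drop label index = 2490 + 2 = 2492; at 30 labels/s that is 00:01:23:02, i.e. DF 00:01:23;02.

00:01:23;02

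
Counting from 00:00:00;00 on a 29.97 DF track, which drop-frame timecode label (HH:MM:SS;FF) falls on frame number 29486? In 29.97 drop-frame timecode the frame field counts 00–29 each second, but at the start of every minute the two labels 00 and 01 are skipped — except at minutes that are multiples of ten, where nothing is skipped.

Each 10-minute DF block holds 10 × 60 × 30 − 9 × 2 = 17982 frames. 29486 ÷ 17982 → 1 full block, remainder 11504.
Within the partial block the first minute is 1800 frames and each further minute 1798, so 6 further minute boundaries passed. Total skipped labels = 18 × 1 + 2 × 6 = 30.
Non-drop label index = 29486 + 30 = 29516; at 30 labels/s that is 00:16:23:26, i.e. DF 00:16:23;26.

00:16:23;26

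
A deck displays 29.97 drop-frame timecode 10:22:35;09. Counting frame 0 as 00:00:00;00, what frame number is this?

As if non-drop at 30 labels/s: (10 × 3600 + 22 × 60 + 35) × 30 + 9 = 1120659.
Minute boundaries passed: 622; those not divisible by 10: 622 − 62 = 560; dropped labels = 2 × 560 = 1120.
Actual frame index = 1120659 − 1120 = 1119539.

1119539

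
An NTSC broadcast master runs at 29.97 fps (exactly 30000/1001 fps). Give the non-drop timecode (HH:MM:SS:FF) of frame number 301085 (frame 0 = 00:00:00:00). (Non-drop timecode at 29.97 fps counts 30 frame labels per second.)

301085 ÷ 30 = 10036 full seconds, remainder 5 frames.
10036 s = 2 h 47 min 16 s.
Timecode: 02:47:16:05.

02:47:16:05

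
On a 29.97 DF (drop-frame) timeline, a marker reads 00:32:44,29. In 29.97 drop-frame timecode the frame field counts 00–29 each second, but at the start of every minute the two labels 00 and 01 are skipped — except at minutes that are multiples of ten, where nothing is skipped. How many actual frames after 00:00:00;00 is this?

Complete 10-minute blocks: 3, each 17982 frames → 53946.
Remaining 2 whole minutes in the current block: 1800 + 1 × 1798 = 3598 frames.
Within the current minute: 44 × 30 + 29 − 2 = 1347 (labels ;00/;01 skipped at this minute). Total = 53946 + 3598 + 1347 = 58891.

58891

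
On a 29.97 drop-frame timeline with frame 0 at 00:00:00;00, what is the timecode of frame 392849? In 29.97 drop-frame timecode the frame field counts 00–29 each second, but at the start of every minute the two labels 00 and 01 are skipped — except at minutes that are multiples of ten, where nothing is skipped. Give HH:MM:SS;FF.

Each 10-minute DF block holds 10 × 60 × 30 − 9 × 2 = 17982 frames. 392849 ÷ 17982 → 21 full blocks, remainder 15227.
Within the partial block the first minute is 1800 frames and each further minute 1798, so 8 further minute boundaries passed. Total skipped labels = 18 × 21 + 2 × 8 = 394.
Non-drop label index = 392849 + 394 = 393243; at 30 labels/s that is 03:38:28:03, i.e. DF 03:38:28;03.

03:38:28;03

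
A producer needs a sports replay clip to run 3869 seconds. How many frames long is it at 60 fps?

Frames = 3869 × 60 = 232140.

232140 frames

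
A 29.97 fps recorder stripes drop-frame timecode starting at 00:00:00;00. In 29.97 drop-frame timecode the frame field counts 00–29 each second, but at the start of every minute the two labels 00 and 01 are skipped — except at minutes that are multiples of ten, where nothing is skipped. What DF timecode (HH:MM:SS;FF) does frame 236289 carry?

Ten DF minutes hold 17982 frames, so frame 236289 lies in block 13 (frames 233766–251747) with 2523 frames into that block.
The block's first minute is 1800 frames and the rest 1798 each; 2523 frames reaches minute 1, so 13 × 18 + 1 × 2 = 236 labels have been skipped so far.
Adding those back, label number 236289 + 236 = 236525 at 30 labels/s is 7884 s + 5 f = 2 h 11 min 24 s frame 5, i.e. 02:11:24;05.

02:11:24;05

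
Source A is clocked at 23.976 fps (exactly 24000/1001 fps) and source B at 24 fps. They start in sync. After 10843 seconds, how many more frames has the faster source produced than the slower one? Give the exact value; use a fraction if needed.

37176/143 frames

A emits 24000/1001 × 10843 = 37176000/143 frames; B emits 24 × 10843 = 260232.
Difference = 37176/143 frames (≈ 259.9720); B is ahead of A.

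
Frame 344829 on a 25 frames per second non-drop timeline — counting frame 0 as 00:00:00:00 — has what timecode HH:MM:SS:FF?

344829 ÷ 25 = 13793 full seconds, remainder 4 frames.
13793 s = 3 h 49 min 53 s.
Timecode: 03:49:53:04.

03:49:53:04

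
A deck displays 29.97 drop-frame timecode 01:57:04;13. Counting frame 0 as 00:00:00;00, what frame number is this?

210521

Complete 10-minute blocks: 11, each 17982 frames → 197802.
Remaining 7 whole minutes in the current block: 1800 + 6 × 1798 = 12588 frames.
Within the current minute: 4 × 30 + 13 − 2 = 131 (labels ;00/;01 skipped at this minute). Total = 197802 + 12588 + 131 = 210521.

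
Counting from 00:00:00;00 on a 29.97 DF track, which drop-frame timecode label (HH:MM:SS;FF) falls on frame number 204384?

Ten DF minutes hold 17982 frames, so frame 204384 lies in block 11 (frames 197802–215783) with 6582 frames into that block.
The block's first minute is 1800 frames and the rest 1798 each; 6582 frames reaches minute 3, so 11 × 18 + 3 × 2 = 204 labels have been skipped so far.
Adding those back, label number 204384 + 204 = 204588 at 30 labels/s is 6819 s + 18 f = 1 h 53 min 39 s frame 18, i.e. 01:53:39;18.

01:53:39;18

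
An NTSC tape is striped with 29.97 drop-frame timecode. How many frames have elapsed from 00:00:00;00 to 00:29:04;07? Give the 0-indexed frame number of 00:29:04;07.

52273

Complete 10-minute blocks: 2, each 17982 frames → 35964.
Remaining 9 whole minutes in the current block: 1800 + 8 × 1798 = 16184 frames.
Within the current minute: 4 × 30 + 7 − 2 = 125 (labels ;00/;01 skipped at this minute). Total = 35964 + 16184 + 125 = 52273.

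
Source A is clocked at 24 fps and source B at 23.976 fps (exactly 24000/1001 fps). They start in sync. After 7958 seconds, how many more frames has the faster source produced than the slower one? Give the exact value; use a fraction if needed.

190992/1001 frames

A emits 24 × 7958 = 190992 frames; B emits 24000/1001 × 7958 = 190992000/1001.
Difference = 190992/1001 frames (≈ 190.8012); B is behind A.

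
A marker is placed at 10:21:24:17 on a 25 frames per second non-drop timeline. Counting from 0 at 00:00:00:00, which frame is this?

frame 932117

Total seconds to the label: (10 × 3600 + 21 × 60 + 24) = 37284.
Frame index = 37284 × 25 + 17 = 932117.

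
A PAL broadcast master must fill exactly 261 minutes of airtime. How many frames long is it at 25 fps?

261 min = 15660 s.
Frames = 15660 × 25 = 391500.

391500 frames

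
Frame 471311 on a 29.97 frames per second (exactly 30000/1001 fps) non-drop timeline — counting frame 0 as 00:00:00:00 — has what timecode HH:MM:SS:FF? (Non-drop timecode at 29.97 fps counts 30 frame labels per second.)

04:21:50:11

471311 ÷ 30 = 15710 full seconds, remainder 11 frames.
15710 s = 4 h 21 min 50 s.
Timecode: 04:21:50:11.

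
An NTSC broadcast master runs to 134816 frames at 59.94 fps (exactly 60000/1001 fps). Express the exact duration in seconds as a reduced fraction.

Running time = 134816 ÷ (60000/1001) = 134816 × 1001/60000 = 4217213/1875 s.

4217213/1875 seconds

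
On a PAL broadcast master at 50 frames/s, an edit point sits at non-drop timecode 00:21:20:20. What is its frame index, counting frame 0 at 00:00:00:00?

Total seconds to the label: (0 × 3600 + 21 × 60 + 20) = 1280.
Frame index = 1280 × 50 + 20 = 64020.

frame 64020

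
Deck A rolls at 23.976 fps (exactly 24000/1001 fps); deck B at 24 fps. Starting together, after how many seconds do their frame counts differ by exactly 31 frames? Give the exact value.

The gap grows by |24 − 24000/1001| = 24/1001 frames per second.
Time for a 31-frame gap: 31 ÷ (24/1001) = 31031/24 s.

31031/24 seconds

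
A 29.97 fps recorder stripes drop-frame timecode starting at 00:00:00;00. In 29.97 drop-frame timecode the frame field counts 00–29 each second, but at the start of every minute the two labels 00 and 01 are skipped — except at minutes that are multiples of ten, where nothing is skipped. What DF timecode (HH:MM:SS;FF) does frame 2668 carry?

Each 10-minute DF block holds 10 × 60 × 30 − 9 × 2 = 17982 frames. 2668 ÷ 17982 → 0 full blocks, remainder 2668.
Within the partial block the first minute is 1800 frames and each further minute 1798, so 1 further minute boundary passed. Total skipped labels = 18 × 0 + 2 × 1 = 2.
Non-drop label index = 2668 + 2 = 2670; at 30 labels/s that is 00:01:29:00, i.e. DF 00:01:29;00.

00:01:29;00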